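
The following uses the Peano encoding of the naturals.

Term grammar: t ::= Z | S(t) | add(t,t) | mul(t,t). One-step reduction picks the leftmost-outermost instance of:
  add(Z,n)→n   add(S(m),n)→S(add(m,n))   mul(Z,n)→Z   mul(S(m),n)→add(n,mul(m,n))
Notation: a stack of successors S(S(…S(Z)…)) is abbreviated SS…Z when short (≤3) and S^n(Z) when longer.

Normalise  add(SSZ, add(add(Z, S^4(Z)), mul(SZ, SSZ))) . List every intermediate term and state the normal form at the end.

Answer: normal form = S^8(Z)  (in 14 steps)

Reduction:
  start: add(SSZ, add(add(Z, S^4(Z)), mul(SZ, SSZ)))
  step 1: S(add(SZ, add(add(Z, S^4(Z)), mul(SZ, SSZ))))
  step 2: S(S(add(Z, add(add(Z, S^4(Z)), mul(SZ, SSZ)))))
  step 3: S(S(add(add(Z, S^4(Z)), mul(SZ, SSZ))))
  step 4: S(S(add(S^4(Z), mul(SZ, SSZ))))
  step 5: S(S(S(add(SSSZ, mul(SZ, SSZ)))))
  step 6: S(S(S(S(add(SSZ, mul(SZ, SSZ))))))
  step 7: S(S(S(S(S(add(SZ, mul(SZ, SSZ)))))))
  step 8: S(S(S(S(S(S(add(Z, mul(SZ, SSZ))))))))
  step 9: S(S(S(S(S(S(mul(SZ, SSZ)))))))
  step 10: S(S(S(S(S(S(add(SSZ, mul(Z, SSZ))))))))
  step 11: S(S(S(S(S(S(S(add(SZ, mul(Z, SSZ)))))))))
  step 12: S(S(S(S(S(S(S(S(add(Z, mul(Z, SSZ))))))))))
  step 13: S(S(S(S(S(S(S(S(mul(Z, SSZ)))))))))
  step 14: S^8(Z)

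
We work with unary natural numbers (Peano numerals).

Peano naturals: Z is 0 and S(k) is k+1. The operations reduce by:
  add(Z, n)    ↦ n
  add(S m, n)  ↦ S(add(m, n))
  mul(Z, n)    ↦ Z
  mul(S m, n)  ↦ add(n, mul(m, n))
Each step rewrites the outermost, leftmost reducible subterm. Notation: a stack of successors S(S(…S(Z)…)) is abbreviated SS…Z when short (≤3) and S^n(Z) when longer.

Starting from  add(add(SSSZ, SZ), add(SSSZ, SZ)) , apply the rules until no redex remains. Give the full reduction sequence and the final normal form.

  start: add(add(SSSZ, SZ), add(SSSZ, SZ))
  [1] add(S(add(SSZ, SZ)), add(SSSZ, SZ))
  [2] S(add(add(SSZ, SZ), add(SSSZ, SZ)))
  [3] S(add(S(add(SZ, SZ)), add(SSSZ, SZ)))
  [4] S(S(add(add(SZ, SZ), add(SSSZ, SZ))))
  [5] S(S(add(S(add(Z, SZ)), add(SSSZ, SZ))))
  [6] S(S(S(add(add(Z, SZ), add(SSSZ, SZ)))))
  [7] S(S(S(add(SZ, add(SSSZ, SZ)))))
  [8] S(S(S(S(add(Z, add(SSSZ, SZ))))))
  [9] S(S(S(S(add(SSSZ, SZ)))))
  [10] S(S(S(S(S(add(SSZ, SZ))))))
  [11] S(S(S(S(S(S(add(SZ, SZ)))))))
  [12] S(S(S(S(S(S(S(add(Z, SZ))))))))
  [13] S^8(Z)

Answer: normal form = S^8(Z)  (in 13 steps)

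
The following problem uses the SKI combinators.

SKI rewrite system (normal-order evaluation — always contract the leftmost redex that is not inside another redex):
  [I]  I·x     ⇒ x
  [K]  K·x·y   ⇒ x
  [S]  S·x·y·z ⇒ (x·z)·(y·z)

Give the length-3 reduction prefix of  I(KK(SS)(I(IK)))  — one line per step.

  start: I(KK(SS)(I(IK)))
  step 1: KK(SS)(I(IK))
  step 2: K(I(IK))
  step 3: K(IK)

Answer: after 3 steps: K(IK)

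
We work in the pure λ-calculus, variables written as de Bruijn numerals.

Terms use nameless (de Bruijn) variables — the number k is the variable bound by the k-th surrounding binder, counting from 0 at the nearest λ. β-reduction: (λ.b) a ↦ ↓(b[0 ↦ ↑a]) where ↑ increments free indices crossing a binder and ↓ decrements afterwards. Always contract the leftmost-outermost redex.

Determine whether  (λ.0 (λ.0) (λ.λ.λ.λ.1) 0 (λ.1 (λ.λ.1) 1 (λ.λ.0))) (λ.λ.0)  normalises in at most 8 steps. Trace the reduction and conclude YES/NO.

Answer: YES — reaches normal form λ.λ.1 in 5 ≤ 8 steps

Working:
  start: (λ.0 (λ.0) (λ.λ.λ.λ.1) 0 (λ.1 (λ.λ.1) 1 (λ.λ.0))) (λ.λ.0)
  step 1: (λ.λ.0) (λ.0) (λ.λ.λ.λ.1) (λ.λ.0) (λ.(λ.λ.0) (λ.λ.1) (λ.λ.0) (λ.λ.0))
  step 2: (λ.0) (λ.λ.λ.λ.1) (λ.λ.0) (λ.(λ.λ.0) (λ.λ.1) (λ.λ.0) (λ.λ.0))
  step 3: (λ.λ.λ.λ.1) (λ.λ.0) (λ.(λ.λ.0) (λ.λ.1) (λ.λ.0) (λ.λ.0))
  step 4: (λ.λ.λ.1) (λ.(λ.λ.0) (λ.λ.1) (λ.λ.0) (λ.λ.0))
  step 5: λ.λ.1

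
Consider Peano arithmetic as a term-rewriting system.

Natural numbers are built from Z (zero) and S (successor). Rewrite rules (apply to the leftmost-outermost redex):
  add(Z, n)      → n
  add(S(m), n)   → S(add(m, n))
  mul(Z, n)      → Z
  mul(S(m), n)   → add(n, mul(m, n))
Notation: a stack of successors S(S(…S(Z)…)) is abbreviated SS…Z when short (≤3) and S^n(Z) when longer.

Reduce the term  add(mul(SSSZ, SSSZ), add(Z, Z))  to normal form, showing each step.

  start: add(mul(SSSZ, SSSZ), add(Z, Z))
  [1] add(add(SSSZ, mul(SSZ, SSSZ)), add(Z, Z))
  [2] add(S(add(SSZ, mul(SSZ, SSSZ))), add(Z, Z))
  [3] S(add(add(SSZ, mul(SSZ, SSSZ)), add(Z, Z)))
  [4] S(add(S(add(SZ, mul(SSZ, SSSZ))), add(Z, Z)))
  [5] S(S(add(add(SZ, mul(SSZ, SSSZ)), add(Z, Z))))
  [6] S(S(add(S(add(Z, mul(SSZ, SSSZ))), add(Z, Z))))
  [7] S(S(S(add(add(Z, mul(SSZ, SSSZ)), add(Z, Z)))))
  [8] S(S(S(add(mul(SSZ, SSSZ), add(Z, Z)))))
  [9] S(S(S(add(add(SSSZ, mul(SZ, SSSZ)), add(Z, Z)))))
  [10] S(S(S(add(S(add(SSZ, mul(SZ, SSSZ))), add(Z, Z)))))
  [11] S(S(S(S(add(add(SSZ, mul(SZ, SSSZ)), add(Z, Z))))))
  [12] S(S(S(S(add(S(add(SZ, mul(SZ, SSSZ))), add(Z, Z))))))
  [13] S(S(S(S(S(add(add(SZ, mul(SZ, SSSZ)), add(Z, Z)))))))
  [14] S(S(S(S(S(add(S(add(Z, mul(SZ, SSSZ))), add(Z, Z)))))))
  [15] S(S(S(S(S(S(add(add(Z, mul(SZ, SSSZ)), add(Z, Z))))))))
  [16] S(S(S(S(S(S(add(mul(SZ, SSSZ), add(Z, Z))))))))
  [17] S(S(S(S(S(S(add(add(SSSZ, mul(Z, SSSZ)), add(Z, Z))))))))
  [18] S(S(S(S(S(S(add(S(add(SSZ, mul(Z, SSSZ))), add(Z, Z))))))))
  [19] S(S(S(S(S(S(S(add(add(SSZ, mul(Z, SSSZ)), add(Z, Z)))))))))
  [20] S(S(S(S(S(S(S(add(S(add(SZ, mul(Z, SSSZ))), add(Z, Z)))))))))
  [21] S(S(S(S(S(S(S(S(add(add(SZ, mul(Z, SSSZ)), add(Z, Z))))))))))
  [22] S(S(S(S(S(S(S(S(add(S(add(Z, mul(Z, SSSZ))), add(Z, Z))))))))))
  [23] S(S(S(S(S(S(S(S(S(add(add(Z, mul(Z, SSSZ)), add(Z, Z)))))))))))
  [24] S(S(S(S(S(S(S(S(S(add(mul(Z, SSSZ), add(Z, Z)))))))))))
  [25] S(S(S(S(S(S(S(S(S(add(Z, add(Z, Z)))))))))))
  [26] S(S(S(S(S(S(S(S(S(add(Z, Z))))))))))
  [27] S^9(Z)

Answer: normal form = S^9(Z)  (in 27 steps)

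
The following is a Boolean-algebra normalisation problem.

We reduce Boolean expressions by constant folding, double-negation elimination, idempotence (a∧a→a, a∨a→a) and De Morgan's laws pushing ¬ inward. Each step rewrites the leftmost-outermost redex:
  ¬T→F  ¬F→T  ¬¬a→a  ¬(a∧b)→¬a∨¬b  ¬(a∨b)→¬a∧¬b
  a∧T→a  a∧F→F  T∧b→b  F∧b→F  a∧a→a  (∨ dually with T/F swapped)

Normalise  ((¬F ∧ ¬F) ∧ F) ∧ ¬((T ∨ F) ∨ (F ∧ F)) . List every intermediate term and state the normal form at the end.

  start: ((¬F ∧ ¬F) ∧ F) ∧ ¬((T ∨ F) ∨ (F ∧ F))
  step 1: F ∧ ¬((T ∨ F) ∨ (F ∧ F))
  step 2: F

Answer: normal form = F  (in 2 steps)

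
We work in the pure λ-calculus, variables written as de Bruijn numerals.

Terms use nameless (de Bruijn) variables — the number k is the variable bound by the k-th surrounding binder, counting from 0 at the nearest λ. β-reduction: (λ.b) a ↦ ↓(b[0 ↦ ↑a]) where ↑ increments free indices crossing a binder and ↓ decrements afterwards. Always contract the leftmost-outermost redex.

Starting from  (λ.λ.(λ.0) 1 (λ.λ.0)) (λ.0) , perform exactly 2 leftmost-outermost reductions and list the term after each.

Answer: after 2 steps: λ.(λ.0) (λ.λ.0)

Working:
  start: (λ.λ.(λ.0) 1 (λ.λ.0)) (λ.0)
  step 1: λ.(λ.0) (λ.0) (λ.λ.0)
  step 2: λ.(λ.0) (λ.λ.0)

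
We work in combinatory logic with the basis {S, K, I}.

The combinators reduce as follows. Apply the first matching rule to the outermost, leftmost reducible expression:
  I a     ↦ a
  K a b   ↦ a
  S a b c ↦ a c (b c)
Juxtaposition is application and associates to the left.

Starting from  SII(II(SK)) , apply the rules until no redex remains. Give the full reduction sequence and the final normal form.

  start: SII(II(SK))
  →1  I(II(SK))(I(II(SK)))
  →2  II(SK)(I(II(SK)))
  →3  I(SK)(I(II(SK)))
  →4  SK(I(II(SK)))
  →5  SK(II(SK))
  →6  SK(I(SK))
  →7  SK(SK)

Answer: normal form = SK(SK)  (in 7 steps)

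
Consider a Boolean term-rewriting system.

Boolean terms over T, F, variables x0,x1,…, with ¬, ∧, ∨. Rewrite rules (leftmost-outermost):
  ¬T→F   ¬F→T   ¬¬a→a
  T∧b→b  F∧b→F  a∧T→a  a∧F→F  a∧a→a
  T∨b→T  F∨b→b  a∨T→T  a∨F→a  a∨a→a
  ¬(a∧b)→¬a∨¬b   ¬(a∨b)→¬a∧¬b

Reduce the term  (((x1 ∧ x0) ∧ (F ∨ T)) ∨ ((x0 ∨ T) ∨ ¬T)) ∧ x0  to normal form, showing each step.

Answer: normal form = x0  (in 6 steps)

Reduction:
  start: (((x1 ∧ x0) ∧ (F ∨ T)) ∨ ((x0 ∨ T) ∨ ¬T)) ∧ x0
  step 1: (((x1 ∧ x0) ∧ T) ∨ ((x0 ∨ T) ∨ ¬T)) ∧ x0
  step 2: ((x1 ∧ x0) ∨ ((x0 ∨ T) ∨ ¬T)) ∧ x0
  step 3: ((x1 ∧ x0) ∨ (T ∨ ¬T)) ∧ x0
  step 4: ((x1 ∧ x0) ∨ T) ∧ x0
  step 5: T ∧ x0
  step 6: x0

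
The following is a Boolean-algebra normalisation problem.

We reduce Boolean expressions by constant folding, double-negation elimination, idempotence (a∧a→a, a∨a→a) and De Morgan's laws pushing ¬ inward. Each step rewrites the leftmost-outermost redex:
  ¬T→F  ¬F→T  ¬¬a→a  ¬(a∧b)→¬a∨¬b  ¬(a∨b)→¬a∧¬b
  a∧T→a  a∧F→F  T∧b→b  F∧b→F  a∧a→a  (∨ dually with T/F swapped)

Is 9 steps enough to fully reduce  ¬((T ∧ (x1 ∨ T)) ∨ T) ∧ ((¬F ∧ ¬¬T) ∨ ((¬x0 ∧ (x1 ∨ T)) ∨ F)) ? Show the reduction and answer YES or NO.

Answer: YES — reaches normal form F in 9 ≤ 9 steps

Reduction:
  start: ¬((T ∧ (x1 ∨ T)) ∨ T) ∧ ((¬F ∧ ¬¬T) ∨ ((¬x0 ∧ (x1 ∨ T)) ∨ F))
  [1] (¬(T ∧ (x1 ∨ T)) ∧ ¬T) ∧ ((¬F ∧ ¬¬T) ∨ ((¬x0 ∧ (x1 ∨ T)) ∨ F))
  [2] ((¬T ∨ ¬(x1 ∨ T)) ∧ ¬T) ∧ ((¬F ∧ ¬¬T) ∨ ((¬x0 ∧ (x1 ∨ T)) ∨ F))
  [3] ((F ∨ ¬(x1 ∨ T)) ∧ ¬T) ∧ ((¬F ∧ ¬¬T) ∨ ((¬x0 ∧ (x1 ∨ T)) ∨ F))
  [4] (¬(x1 ∨ T) ∧ ¬T) ∧ ((¬F ∧ ¬¬T) ∨ ((¬x0 ∧ (x1 ∨ T)) ∨ F))
  [5] ((¬x1 ∧ ¬T) ∧ ¬T) ∧ ((¬F ∧ ¬¬T) ∨ ((¬x0 ∧ (x1 ∨ T)) ∨ F))
  [6] ((¬x1 ∧ F) ∧ ¬T) ∧ ((¬F ∧ ¬¬T) ∨ ((¬x0 ∧ (x1 ∨ T)) ∨ F))
  [7] (F ∧ ¬T) ∧ ((¬F ∧ ¬¬T) ∨ ((¬x0 ∧ (x1 ∨ T)) ∨ F))
  [8] F ∧ ((¬F ∧ ¬¬T) ∨ ((¬x0 ∧ (x1 ∨ T)) ∨ F))
  [9] F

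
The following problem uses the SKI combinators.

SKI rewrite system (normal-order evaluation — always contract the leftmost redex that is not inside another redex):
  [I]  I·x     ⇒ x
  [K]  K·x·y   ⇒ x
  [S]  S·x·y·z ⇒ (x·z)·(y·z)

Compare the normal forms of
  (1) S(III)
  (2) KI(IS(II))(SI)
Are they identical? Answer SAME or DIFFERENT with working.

Answer: SAME — A ⇓ SI, B ⇓ SI

Working:
Term A:
  start: S(III)
  [1] S(II)
  [2] SI

Term B:
  start: KI(IS(II))(SI)
  [1] I(SI)
  [2] SI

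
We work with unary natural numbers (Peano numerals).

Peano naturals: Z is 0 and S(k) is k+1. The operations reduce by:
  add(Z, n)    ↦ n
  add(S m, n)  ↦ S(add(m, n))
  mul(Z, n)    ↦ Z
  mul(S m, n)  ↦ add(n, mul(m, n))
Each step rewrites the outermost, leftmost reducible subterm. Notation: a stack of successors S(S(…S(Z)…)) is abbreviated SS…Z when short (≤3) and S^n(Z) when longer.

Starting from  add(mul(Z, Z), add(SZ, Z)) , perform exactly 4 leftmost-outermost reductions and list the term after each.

Answer: after 4 steps: SZ

Working:
  start: add(mul(Z, Z), add(SZ, Z))
  →1  add(Z, add(SZ, Z))
  →2  add(SZ, Z)
  →3  S(add(Z, Z))
  →4  SZ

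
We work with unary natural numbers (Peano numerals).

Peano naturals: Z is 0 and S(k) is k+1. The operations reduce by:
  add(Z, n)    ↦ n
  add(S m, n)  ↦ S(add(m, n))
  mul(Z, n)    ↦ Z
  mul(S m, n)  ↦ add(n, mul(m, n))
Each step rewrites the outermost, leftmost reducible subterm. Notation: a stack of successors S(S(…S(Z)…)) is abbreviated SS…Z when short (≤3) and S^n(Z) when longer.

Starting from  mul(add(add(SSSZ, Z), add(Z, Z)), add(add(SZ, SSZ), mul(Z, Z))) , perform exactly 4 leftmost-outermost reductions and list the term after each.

  start: mul(add(add(SSSZ, Z), add(Z, Z)), add(add(SZ, SSZ), mul(Z, Z)))
  →1  mul(add(S(add(SSZ, Z)), add(Z, Z)), add(add(SZ, SSZ), mul(Z, Z)))
  →2  mul(S(add(add(SSZ, Z), add(Z, Z))), add(add(SZ, SSZ), mul(Z, Z)))
  →3  add(add(add(SZ, SSZ), mul(Z, Z)), mul(add(add(SSZ, Z), add(Z, Z)), add(add(SZ, SSZ), mul(Z, Z))))
  →4  add(add(S(add(Z, SSZ)), mul(Z, Z)), mul(add(add(SSZ, Z), add(Z, Z)), add(add(SZ, SSZ), mul(Z, Z))))

Answer: after 4 steps: add(add(S(add(Z, SSZ)), mul(Z, Z)), mul(add(add(SSZ, Z), add(Z, Z)), add(add(SZ, SSZ), mul(Z, Z))))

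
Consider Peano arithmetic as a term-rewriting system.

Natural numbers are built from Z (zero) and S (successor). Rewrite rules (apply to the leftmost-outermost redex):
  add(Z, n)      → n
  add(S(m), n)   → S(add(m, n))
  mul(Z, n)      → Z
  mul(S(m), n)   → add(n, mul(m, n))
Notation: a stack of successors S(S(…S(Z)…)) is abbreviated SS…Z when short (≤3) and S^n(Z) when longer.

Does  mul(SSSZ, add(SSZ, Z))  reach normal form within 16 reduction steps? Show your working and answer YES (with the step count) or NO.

Answer: NO — after 16 steps the term is S(S(S(S(add(S(add(SZ, Z)), mul(Z, add(SSZ, Z))))))), not yet normal

Reduction:
  start: mul(SSSZ, add(SSZ, Z))
  [1] add(add(SSZ, Z), mul(SSZ, add(SSZ, Z)))
  [2] add(S(add(SZ, Z)), mul(SSZ, add(SSZ, Z)))
  [3] S(add(add(SZ, Z), mul(SSZ, add(SSZ, Z))))
  [4] S(add(S(add(Z, Z)), mul(SSZ, add(SSZ, Z))))
  [5] S(S(add(add(Z, Z), mul(SSZ, add(SSZ, Z)))))
  [6] S(S(add(Z, mul(SSZ, add(SSZ, Z)))))
  [7] S(S(mul(SSZ, add(SSZ, Z))))
  [8] S(S(add(add(SSZ, Z), mul(SZ, add(SSZ, Z)))))
  [9] S(S(add(S(add(SZ, Z)), mul(SZ, add(SSZ, Z)))))
  [10] S(S(S(add(add(SZ, Z), mul(SZ, add(SSZ, Z))))))
  [11] S(S(S(add(S(add(Z, Z)), mul(SZ, add(SSZ, Z))))))
  [12] S(S(S(S(add(add(Z, Z), mul(SZ, add(SSZ, Z)))))))
  [13] S(S(S(S(add(Z, mul(SZ, add(SSZ, Z)))))))
  [14] S(S(S(S(mul(SZ, add(SSZ, Z))))))
  [15] S(S(S(S(add(add(SSZ, Z), mul(Z, add(SSZ, Z)))))))
  [16] S(S(S(S(add(S(add(SZ, Z)), mul(Z, add(SSZ, Z)))))))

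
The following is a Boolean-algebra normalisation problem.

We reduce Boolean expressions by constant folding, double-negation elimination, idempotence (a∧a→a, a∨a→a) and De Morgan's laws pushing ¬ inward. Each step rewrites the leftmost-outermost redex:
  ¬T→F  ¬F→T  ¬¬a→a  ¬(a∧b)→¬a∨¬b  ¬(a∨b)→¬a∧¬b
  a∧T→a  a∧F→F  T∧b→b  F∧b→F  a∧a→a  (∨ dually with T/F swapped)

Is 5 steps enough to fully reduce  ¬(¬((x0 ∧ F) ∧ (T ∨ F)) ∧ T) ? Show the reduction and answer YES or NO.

Answer: NO — after 5 steps the term is ¬T, not yet normal

Reduction:
  start: ¬(¬((x0 ∧ F) ∧ (T ∨ F)) ∧ T)
  →1  ¬¬((x0 ∧ F) ∧ (T ∨ F)) ∨ ¬T
  →2  ((x0 ∧ F) ∧ (T ∨ F)) ∨ ¬T
  →3  (F ∧ (T ∨ F)) ∨ ¬T
  →4  F ∨ ¬T
  →5  ¬T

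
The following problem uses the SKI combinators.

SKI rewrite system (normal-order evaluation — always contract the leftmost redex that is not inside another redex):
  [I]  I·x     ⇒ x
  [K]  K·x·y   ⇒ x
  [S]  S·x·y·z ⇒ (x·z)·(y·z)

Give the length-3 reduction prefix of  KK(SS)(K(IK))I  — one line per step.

Answer: after 3 steps: KK

Working:
  start: KK(SS)(K(IK))I
  step 1: K(K(IK))I
  step 2: K(IK)
  step 3: KK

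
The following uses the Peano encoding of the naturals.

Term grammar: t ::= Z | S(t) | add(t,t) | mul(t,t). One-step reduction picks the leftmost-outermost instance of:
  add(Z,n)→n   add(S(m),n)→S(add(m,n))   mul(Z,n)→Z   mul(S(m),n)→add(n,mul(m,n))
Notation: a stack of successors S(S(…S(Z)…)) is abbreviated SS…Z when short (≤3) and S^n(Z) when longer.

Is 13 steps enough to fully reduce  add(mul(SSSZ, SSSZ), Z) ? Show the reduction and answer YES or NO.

Answer: NO — after 13 steps the term is S(S(S(S(S(add(add(SZ, mul(SZ, SSSZ)), Z)))))), not yet normal

Working:
  start: add(mul(SSSZ, SSSZ), Z)
  step 1: add(add(SSSZ, mul(SSZ, SSSZ)), Z)
  step 2: add(S(add(SSZ, mul(SSZ, SSSZ))), Z)
  step 3: S(add(add(SSZ, mul(SSZ, SSSZ)), Z))
  step 4: S(add(S(add(SZ, mul(SSZ, SSSZ))), Z))
  step 5: S(S(add(add(SZ, mul(SSZ, SSSZ)), Z)))
  step 6: S(S(add(S(add(Z, mul(SSZ, SSSZ))), Z)))
  step 7: S(S(S(add(add(Z, mul(SSZ, SSSZ)), Z))))
  step 8: S(S(S(add(mul(SSZ, SSSZ), Z))))
  step 9: S(S(S(add(add(SSSZ, mul(SZ, SSSZ)), Z))))
  step 10: S(S(S(add(S(add(SSZ, mul(SZ, SSSZ))), Z))))
  step 11: S(S(S(S(add(add(SSZ, mul(SZ, SSSZ)), Z)))))
  step 12: S(S(S(S(add(S(add(SZ, mul(SZ, SSSZ))), Z)))))
  step 13: S(S(S(S(S(add(add(SZ, mul(SZ, SSSZ)), Z))))))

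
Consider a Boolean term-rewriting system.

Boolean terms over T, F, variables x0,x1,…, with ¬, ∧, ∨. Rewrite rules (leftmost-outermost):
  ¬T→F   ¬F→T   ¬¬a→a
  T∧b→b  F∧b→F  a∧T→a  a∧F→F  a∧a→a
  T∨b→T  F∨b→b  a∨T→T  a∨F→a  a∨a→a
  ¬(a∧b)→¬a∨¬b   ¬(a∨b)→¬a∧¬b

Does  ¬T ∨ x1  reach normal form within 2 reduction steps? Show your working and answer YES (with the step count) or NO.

  start: ¬T ∨ x1
  →1  F ∨ x1
  →2  x1

Answer: YES — reaches normal form x1 in 2 ≤ 2 steps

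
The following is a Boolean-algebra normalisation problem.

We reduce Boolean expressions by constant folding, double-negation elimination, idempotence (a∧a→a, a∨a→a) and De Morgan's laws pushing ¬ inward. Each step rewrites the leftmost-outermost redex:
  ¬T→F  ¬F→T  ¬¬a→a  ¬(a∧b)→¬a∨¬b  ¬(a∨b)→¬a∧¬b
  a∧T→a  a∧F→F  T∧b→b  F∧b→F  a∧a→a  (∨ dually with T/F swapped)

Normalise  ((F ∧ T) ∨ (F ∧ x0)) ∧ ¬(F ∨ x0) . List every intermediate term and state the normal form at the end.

Answer: normal form = F  (in 4 steps)

Derivation:
  start: ((F ∧ T) ∨ (F ∧ x0)) ∧ ¬(F ∨ x0)
  →1  (F ∨ (F ∧ x0)) ∧ ¬(F ∨ x0)
  →2  (F ∧ x0) ∧ ¬(F ∨ x0)
  →3  F ∧ ¬(F ∨ x0)
  →4  F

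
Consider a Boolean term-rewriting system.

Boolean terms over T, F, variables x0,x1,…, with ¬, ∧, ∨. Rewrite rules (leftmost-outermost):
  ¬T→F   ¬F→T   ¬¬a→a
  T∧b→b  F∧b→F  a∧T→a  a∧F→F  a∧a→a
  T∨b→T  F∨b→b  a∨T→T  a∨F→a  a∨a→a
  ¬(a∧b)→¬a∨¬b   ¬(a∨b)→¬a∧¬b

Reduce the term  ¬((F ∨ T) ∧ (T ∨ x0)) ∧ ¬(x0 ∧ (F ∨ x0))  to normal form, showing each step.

  start: ¬((F ∨ T) ∧ (T ∨ x0)) ∧ ¬(x0 ∧ (F ∨ x0))
  →1  (¬(F ∨ T) ∨ ¬(T ∨ x0)) ∧ ¬(x0 ∧ (F ∨ x0))
  →2  ((¬F ∧ ¬T) ∨ ¬(T ∨ x0)) ∧ ¬(x0 ∧ (F ∨ x0))
  →3  ((T ∧ ¬T) ∨ ¬(T ∨ x0)) ∧ ¬(x0 ∧ (F ∨ x0))
  →4  (¬T ∨ ¬(T ∨ x0)) ∧ ¬(x0 ∧ (F ∨ x0))
  →5  (F ∨ ¬(T ∨ x0)) ∧ ¬(x0 ∧ (F ∨ x0))
  →6  ¬(T ∨ x0) ∧ ¬(x0 ∧ (F ∨ x0))
  →7  (¬T ∧ ¬x0) ∧ ¬(x0 ∧ (F ∨ x0))
  →8  (F ∧ ¬x0) ∧ ¬(x0 ∧ (F ∨ x0))
  →9  F ∧ ¬(x0 ∧ (F ∨ x0))
  →10  F

Answer: normal form = F  (in 10 steps)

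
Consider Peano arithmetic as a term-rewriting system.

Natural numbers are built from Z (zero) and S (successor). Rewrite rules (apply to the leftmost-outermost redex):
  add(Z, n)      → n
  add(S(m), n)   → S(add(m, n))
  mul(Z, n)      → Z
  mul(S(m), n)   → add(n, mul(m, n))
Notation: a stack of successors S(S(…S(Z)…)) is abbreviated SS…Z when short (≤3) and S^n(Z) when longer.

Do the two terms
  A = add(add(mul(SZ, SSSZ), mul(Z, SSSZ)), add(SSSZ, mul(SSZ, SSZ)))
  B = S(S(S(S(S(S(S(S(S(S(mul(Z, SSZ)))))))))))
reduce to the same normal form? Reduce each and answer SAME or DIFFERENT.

Term A:
  start: add(add(mul(SZ, SSSZ), mul(Z, SSSZ)), add(SSSZ, mul(SSZ, SSZ)))
  step 1: add(add(add(SSSZ, mul(Z, SSSZ)), mul(Z, SSSZ)), add(SSSZ, mul(SSZ, SSZ)))
  step 2: add(add(S(add(SSZ, mul(Z, SSSZ))), mul(Z, SSSZ)), add(SSSZ, mul(SSZ, SSZ)))
  step 3: add(S(add(add(SSZ, mul(Z, SSSZ)), mul(Z, SSSZ))), add(SSSZ, mul(SSZ, SSZ)))
  step 4: S(add(add(add(SSZ, mul(Z, SSSZ)), mul(Z, SSSZ)), add(SSSZ, mul(SSZ, SSZ))))
  step 5: S(add(add(S(add(SZ, mul(Z, SSSZ))), mul(Z, SSSZ)), add(SSSZ, mul(SSZ, SSZ))))
  step 6: S(add(S(add(add(SZ, mul(Z, SSSZ)), mul(Z, SSSZ))), add(SSSZ, mul(SSZ, SSZ))))
  step 7: S(S(add(add(add(SZ, mul(Z, SSSZ)), mul(Z, SSSZ)), add(SSSZ, mul(SSZ, SSZ)))))
  step 8: S(S(add(add(S(add(Z, mul(Z, SSSZ))), mul(Z, SSSZ)), add(SSSZ, mul(SSZ, SSZ)))))
  step 9: S(S(add(S(add(add(Z, mul(Z, SSSZ)), mul(Z, SSSZ))), add(SSSZ, mul(SSZ, SSZ)))))
  step 10: S(S(S(add(add(add(Z, mul(Z, SSSZ)), mul(Z, SSSZ)), add(SSSZ, mul(SSZ, SSZ))))))
  step 11: S(S(S(add(add(mul(Z, SSSZ), mul(Z, SSSZ)), add(SSSZ, mul(SSZ, SSZ))))))
  step 12: S(S(S(add(add(Z, mul(Z, SSSZ)), add(SSSZ, mul(SSZ, SSZ))))))
  step 13: S(S(S(add(mul(Z, SSSZ), add(SSSZ, mul(SSZ, SSZ))))))
  step 14: S(S(S(add(Z, add(SSSZ, mul(SSZ, SSZ))))))
  step 15: S(S(S(add(SSSZ, mul(SSZ, SSZ)))))
  step 16: S(S(S(S(add(SSZ, mul(SSZ, SSZ))))))
  step 17: S(S(S(S(S(add(SZ, mul(SSZ, SSZ)))))))
  step 18: S(S(S(S(S(S(add(Z, mul(SSZ, SSZ))))))))
  step 19: S(S(S(S(S(S(mul(SSZ, SSZ)))))))
  step 20: S(S(S(S(S(S(add(SSZ, mul(SZ, SSZ))))))))
  step 21: S(S(S(S(S(S(S(add(SZ, mul(SZ, SSZ)))))))))
  step 22: S(S(S(S(S(S(S(S(add(Z, mul(SZ, SSZ))))))))))
  step 23: S(S(S(S(S(S(S(S(mul(SZ, SSZ)))))))))
  step 24: S(S(S(S(S(S(S(S(add(SSZ, mul(Z, SSZ))))))))))
  step 25: S(S(S(S(S(S(S(S(S(add(SZ, mul(Z, SSZ)))))))))))
  step 26: S(S(S(S(S(S(S(S(S(S(add(Z, mul(Z, SSZ))))))))))))
  step 27: S(S(S(S(S(S(S(S(S(S(mul(Z, SSZ)))))))))))
  step 28: S^10(Z)

Term B:
  start: S(S(S(S(S(S(S(S(S(S(mul(Z, SSZ)))))))))))
  step 1: S^10(Z)

Answer: SAME — A ⇓ S^10(Z), B ⇓ S^10(Z)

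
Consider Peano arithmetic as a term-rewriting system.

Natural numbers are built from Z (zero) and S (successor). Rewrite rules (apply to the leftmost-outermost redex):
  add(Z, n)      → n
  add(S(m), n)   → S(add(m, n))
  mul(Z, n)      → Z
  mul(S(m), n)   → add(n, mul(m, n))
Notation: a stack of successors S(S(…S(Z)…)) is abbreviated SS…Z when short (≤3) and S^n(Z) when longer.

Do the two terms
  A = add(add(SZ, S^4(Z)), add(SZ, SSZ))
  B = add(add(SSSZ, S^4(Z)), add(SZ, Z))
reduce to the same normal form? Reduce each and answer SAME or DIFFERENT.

Answer: SAME — A ⇓ S^8(Z), B ⇓ S^8(Z)

Working:
Term A:
  start: add(add(SZ, S^4(Z)), add(SZ, SSZ))
  [1] add(S(add(Z, S^4(Z))), add(SZ, SSZ))
  [2] S(add(add(Z, S^4(Z)), add(SZ, SSZ)))
  [3] S(add(S^4(Z), add(SZ, SSZ)))
  [4] S(S(add(SSSZ, add(SZ, SSZ))))
  [5] S(S(S(add(SSZ, add(SZ, SSZ)))))
  [6] S(S(S(S(add(SZ, add(SZ, SSZ))))))
  [7] S(S(S(S(S(add(Z, add(SZ, SSZ)))))))
  [8] S(S(S(S(S(add(SZ, SSZ))))))
  [9] S(S(S(S(S(S(add(Z, SSZ)))))))
  [10] S^8(Z)

Term B:
  start: add(add(SSSZ, S^4(Z)), add(SZ, Z))
  [1] add(S(add(SSZ, S^4(Z))), add(SZ, Z))
  [2] S(add(add(SSZ, S^4(Z)), add(SZ, Z)))
  [3] S(add(S(add(SZ, S^4(Z))), add(SZ, Z)))
  [4] S(S(add(add(SZ, S^4(Z)), add(SZ, Z))))
  [5] S(S(add(S(add(Z, S^4(Z))), add(SZ, Z))))
  [6] S(S(S(add(add(Z, S^4(Z)), add(SZ, Z)))))
  [7] S(S(S(add(S^4(Z), add(SZ, Z)))))
  [8] S(S(S(S(add(SSSZ, add(SZ, Z))))))
  [9] S(S(S(S(S(add(SSZ, add(SZ, Z)))))))
  [10] S(S(S(S(S(S(add(SZ, add(SZ, Z))))))))
  [11] S(S(S(S(S(S(S(add(Z, add(SZ, Z)))))))))
  [12] S(S(S(S(S(S(S(add(SZ, Z))))))))
  [13] S(S(S(S(S(S(S(S(add(Z, Z)))))))))
  [14] S^8(Z)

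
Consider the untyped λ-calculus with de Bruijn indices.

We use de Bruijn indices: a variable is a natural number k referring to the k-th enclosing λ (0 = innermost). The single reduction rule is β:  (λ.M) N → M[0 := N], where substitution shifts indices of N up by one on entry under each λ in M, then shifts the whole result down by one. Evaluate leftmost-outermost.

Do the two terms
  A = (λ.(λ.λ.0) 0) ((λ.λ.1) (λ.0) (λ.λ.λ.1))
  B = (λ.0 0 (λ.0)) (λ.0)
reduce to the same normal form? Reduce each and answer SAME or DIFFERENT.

Term A:
  start: (λ.(λ.λ.0) 0) ((λ.λ.1) (λ.0) (λ.λ.λ.1))
  [1] (λ.λ.0) ((λ.λ.1) (λ.0) (λ.λ.λ.1))
  [2] λ.0

Term B:
  start: (λ.0 0 (λ.0)) (λ.0)
  [1] (λ.0) (λ.0) (λ.0)
  [2] (λ.0) (λ.0)
  [3] λ.0

Answer: SAME — A ⇓ λ.0, B ⇓ λ.0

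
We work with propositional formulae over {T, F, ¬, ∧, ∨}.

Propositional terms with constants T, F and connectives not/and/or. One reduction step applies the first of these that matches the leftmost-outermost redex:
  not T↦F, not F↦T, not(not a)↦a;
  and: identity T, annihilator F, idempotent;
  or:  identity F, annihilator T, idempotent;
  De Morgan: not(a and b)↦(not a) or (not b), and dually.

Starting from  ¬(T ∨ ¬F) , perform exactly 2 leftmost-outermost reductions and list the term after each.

  start: ¬(T ∨ ¬F)
  →1  ¬T ∧ ¬¬F
  →2  F ∧ ¬¬F

Answer: after 2 steps: F ∧ ¬¬F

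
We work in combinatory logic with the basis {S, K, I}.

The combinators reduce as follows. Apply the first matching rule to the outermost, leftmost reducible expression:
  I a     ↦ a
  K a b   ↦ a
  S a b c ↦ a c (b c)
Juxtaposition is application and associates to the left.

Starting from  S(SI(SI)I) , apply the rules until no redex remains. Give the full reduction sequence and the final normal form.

  start: S(SI(SI)I)
  step 1: S(II(SII))
  step 2: S(I(SII))
  step 3: S(SII)

Answer: normal form = S(SII)  (in 3 steps)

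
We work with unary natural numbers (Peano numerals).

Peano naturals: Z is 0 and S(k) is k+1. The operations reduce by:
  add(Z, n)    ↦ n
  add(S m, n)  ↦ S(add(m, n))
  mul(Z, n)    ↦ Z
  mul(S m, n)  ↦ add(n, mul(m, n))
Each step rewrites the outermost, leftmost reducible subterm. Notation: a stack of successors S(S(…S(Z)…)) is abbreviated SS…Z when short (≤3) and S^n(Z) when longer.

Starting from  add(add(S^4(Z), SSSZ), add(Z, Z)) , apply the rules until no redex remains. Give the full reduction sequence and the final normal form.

  start: add(add(S^4(Z), SSSZ), add(Z, Z))
  →1  add(S(add(SSSZ, SSSZ)), add(Z, Z))
  →2  S(add(add(SSSZ, SSSZ), add(Z, Z)))
  →3  S(add(S(add(SSZ, SSSZ)), add(Z, Z)))
  →4  S(S(add(add(SSZ, SSSZ), add(Z, Z))))
  →5  S(S(add(S(add(SZ, SSSZ)), add(Z, Z))))
  →6  S(S(S(add(add(SZ, SSSZ), add(Z, Z)))))
  →7  S(S(S(add(S(add(Z, SSSZ)), add(Z, Z)))))
  →8  S(S(S(S(add(add(Z, SSSZ), add(Z, Z))))))
  →9  S(S(S(S(add(SSSZ, add(Z, Z))))))
  →10  S(S(S(S(S(add(SSZ, add(Z, Z)))))))
  →11  S(S(S(S(S(S(add(SZ, add(Z, Z))))))))
  →12  S(S(S(S(S(S(S(add(Z, add(Z, Z)))))))))
  →13  S(S(S(S(S(S(S(add(Z, Z))))))))
  →14  S^7(Z)

Answer: normal form = S^7(Z)  (in 14 steps)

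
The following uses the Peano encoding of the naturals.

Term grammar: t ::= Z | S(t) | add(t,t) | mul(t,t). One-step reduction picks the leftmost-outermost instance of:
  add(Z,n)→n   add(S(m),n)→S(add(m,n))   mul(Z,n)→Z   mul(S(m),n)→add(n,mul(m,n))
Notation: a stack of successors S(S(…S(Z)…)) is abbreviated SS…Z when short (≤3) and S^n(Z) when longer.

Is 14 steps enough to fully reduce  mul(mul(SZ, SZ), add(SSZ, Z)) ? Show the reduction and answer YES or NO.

Answer: YES — reaches normal form SSZ in 12 ≤ 14 steps

Working:
  start: mul(mul(SZ, SZ), add(SSZ, Z))
  →1  mul(add(SZ, mul(Z, SZ)), add(SSZ, Z))
  →2  mul(S(add(Z, mul(Z, SZ))), add(SSZ, Z))
  →3  add(add(SSZ, Z), mul(add(Z, mul(Z, SZ)), add(SSZ, Z)))
  →4  add(S(add(SZ, Z)), mul(add(Z, mul(Z, SZ)), add(SSZ, Z)))
  →5  S(add(add(SZ, Z), mul(add(Z, mul(Z, SZ)), add(SSZ, Z))))
  →6  S(add(S(add(Z, Z)), mul(add(Z, mul(Z, SZ)), add(SSZ, Z))))
  →7  S(S(add(add(Z, Z), mul(add(Z, mul(Z, SZ)), add(SSZ, Z)))))
  →8  S(S(add(Z, mul(add(Z, mul(Z, SZ)), add(SSZ, Z)))))
  →9  S(S(mul(add(Z, mul(Z, SZ)), add(SSZ, Z))))
  →10  S(S(mul(mul(Z, SZ), add(SSZ, Z))))
  →11  S(S(mul(Z, add(SSZ, Z))))
  →12  SSZ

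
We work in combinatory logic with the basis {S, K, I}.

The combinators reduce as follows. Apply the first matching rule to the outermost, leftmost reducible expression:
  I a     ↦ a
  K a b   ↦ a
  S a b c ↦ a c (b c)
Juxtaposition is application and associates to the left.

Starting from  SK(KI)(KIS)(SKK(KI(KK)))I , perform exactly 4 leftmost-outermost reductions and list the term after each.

  start: SK(KI)(KIS)(SKK(KI(KK)))I
  →1  K(KIS)(KI(KIS))(SKK(KI(KK)))I
  →2  KIS(SKK(KI(KK)))I
  →3  I(SKK(KI(KK)))I
  →4  SKK(KI(KK))I

Answer: after 4 steps: SKK(KI(KK))I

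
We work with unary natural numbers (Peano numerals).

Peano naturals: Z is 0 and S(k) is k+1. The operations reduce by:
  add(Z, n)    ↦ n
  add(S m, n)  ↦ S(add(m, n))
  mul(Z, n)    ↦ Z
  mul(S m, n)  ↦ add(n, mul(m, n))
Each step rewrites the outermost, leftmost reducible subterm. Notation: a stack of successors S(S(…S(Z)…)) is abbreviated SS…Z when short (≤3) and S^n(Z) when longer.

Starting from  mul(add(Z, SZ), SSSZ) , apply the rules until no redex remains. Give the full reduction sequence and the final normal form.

  start: mul(add(Z, SZ), SSSZ)
  step 1: mul(SZ, SSSZ)
  step 2: add(SSSZ, mul(Z, SSSZ))
  step 3: S(add(SSZ, mul(Z, SSSZ)))
  step 4: S(S(add(SZ, mul(Z, SSSZ))))
  step 5: S(S(S(add(Z, mul(Z, SSSZ)))))
  step 6: S(S(S(mul(Z, SSSZ))))
  step 7: SSSZ

Answer: normal form = SSSZ  (in 7 steps)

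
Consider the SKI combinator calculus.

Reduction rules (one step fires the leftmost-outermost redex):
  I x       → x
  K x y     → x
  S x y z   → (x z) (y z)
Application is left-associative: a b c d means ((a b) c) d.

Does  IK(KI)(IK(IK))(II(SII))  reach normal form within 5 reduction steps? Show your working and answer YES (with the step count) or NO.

Answer: YES — reaches normal form I in 3 ≤ 5 steps

Derivation:
  start: IK(KI)(IK(IK))(II(SII))
  step 1: K(KI)(IK(IK))(II(SII))
  step 2: KI(II(SII))
  step 3: I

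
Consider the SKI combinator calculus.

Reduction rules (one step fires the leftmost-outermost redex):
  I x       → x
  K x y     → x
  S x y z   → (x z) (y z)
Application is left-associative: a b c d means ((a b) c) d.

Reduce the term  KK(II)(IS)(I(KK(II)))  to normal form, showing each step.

Answer: normal form = S  (in 3 steps)

Derivation:
  start: KK(II)(IS)(I(KK(II)))
  [1] K(IS)(I(KK(II)))
  [2] IS
  [3] S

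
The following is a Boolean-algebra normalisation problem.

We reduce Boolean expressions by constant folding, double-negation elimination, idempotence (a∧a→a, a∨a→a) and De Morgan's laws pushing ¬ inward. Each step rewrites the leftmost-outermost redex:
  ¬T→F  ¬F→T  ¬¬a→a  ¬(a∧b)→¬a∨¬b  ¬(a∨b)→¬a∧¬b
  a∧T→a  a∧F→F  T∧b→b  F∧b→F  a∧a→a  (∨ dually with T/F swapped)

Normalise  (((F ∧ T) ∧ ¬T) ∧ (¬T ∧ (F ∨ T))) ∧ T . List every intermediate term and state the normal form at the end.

  start: (((F ∧ T) ∧ ¬T) ∧ (¬T ∧ (F ∨ T))) ∧ T
  step 1: ((F ∧ T) ∧ ¬T) ∧ (¬T ∧ (F ∨ T))
  step 2: (F ∧ ¬T) ∧ (¬T ∧ (F ∨ T))
  step 3: F ∧ (¬T ∧ (F ∨ T))
  step 4: F

Answer: normal form = F  (in 4 steps)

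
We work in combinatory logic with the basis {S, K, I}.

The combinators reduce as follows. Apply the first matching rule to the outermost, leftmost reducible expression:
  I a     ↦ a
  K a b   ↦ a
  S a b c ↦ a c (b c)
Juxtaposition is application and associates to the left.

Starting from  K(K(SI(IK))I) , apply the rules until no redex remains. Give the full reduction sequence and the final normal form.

  start: K(K(SI(IK))I)
  →1  K(SI(IK))
  →2  K(SIK)

Answer: normal form = K(SIK)  (in 2 steps)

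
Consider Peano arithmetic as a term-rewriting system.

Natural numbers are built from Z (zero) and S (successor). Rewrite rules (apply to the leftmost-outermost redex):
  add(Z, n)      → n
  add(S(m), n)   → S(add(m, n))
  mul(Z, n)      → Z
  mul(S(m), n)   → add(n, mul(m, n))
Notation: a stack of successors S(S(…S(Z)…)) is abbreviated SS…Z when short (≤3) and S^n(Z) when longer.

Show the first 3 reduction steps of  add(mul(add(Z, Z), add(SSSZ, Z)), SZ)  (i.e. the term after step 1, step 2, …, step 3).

Answer: after 3 steps: SZ

Derivation:
  start: add(mul(add(Z, Z), add(SSSZ, Z)), SZ)
  →1  add(mul(Z, add(SSSZ, Z)), SZ)
  →2  add(Z, SZ)
  →3  SZ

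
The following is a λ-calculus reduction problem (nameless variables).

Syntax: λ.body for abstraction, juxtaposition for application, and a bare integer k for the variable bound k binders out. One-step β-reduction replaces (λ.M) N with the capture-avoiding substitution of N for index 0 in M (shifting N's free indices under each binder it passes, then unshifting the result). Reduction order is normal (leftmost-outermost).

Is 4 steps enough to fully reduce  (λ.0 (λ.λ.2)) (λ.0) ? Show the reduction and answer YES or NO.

Answer: YES — reaches normal form λ.λ.λ.0 in 2 ≤ 4 steps

Reduction:
  start: (λ.0 (λ.λ.2)) (λ.0)
  →1  (λ.0) (λ.λ.λ.0)
  →2  λ.λ.λ.0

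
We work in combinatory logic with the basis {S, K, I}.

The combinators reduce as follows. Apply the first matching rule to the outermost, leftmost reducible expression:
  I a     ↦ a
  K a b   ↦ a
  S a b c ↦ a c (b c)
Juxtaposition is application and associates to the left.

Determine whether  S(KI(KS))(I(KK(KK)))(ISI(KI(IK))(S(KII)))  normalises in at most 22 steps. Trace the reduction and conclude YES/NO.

Answer: YES — reaches normal form SI(SI) in 19 ≤ 22 steps

Working:
  start: S(KI(KS))(I(KK(KK)))(ISI(KI(IK))(S(KII)))
  [1] KI(KS)(ISI(KI(IK))(S(KII)))(I(KK(KK))(ISI(KI(IK))(S(KII))))
  [2] I(ISI(KI(IK))(S(KII)))(I(KK(KK))(ISI(KI(IK))(S(KII))))
  [3] ISI(KI(IK))(S(KII))(I(KK(KK))(ISI(KI(IK))(S(KII))))
  [4] SI(KI(IK))(S(KII))(I(KK(KK))(ISI(KI(IK))(S(KII))))
  [5] I(S(KII))(KI(IK)(S(KII)))(I(KK(KK))(ISI(KI(IK))(S(KII))))
  [6] S(KII)(KI(IK)(S(KII)))(I(KK(KK))(ISI(KI(IK))(S(KII))))
  [7] KII(I(KK(KK))(ISI(KI(IK))(S(KII))))(KI(IK)(S(KII))(I(KK(KK))(ISI(KI(IK))(S(KII)))))
  [8] I(I(KK(KK))(ISI(KI(IK))(S(KII))))(KI(IK)(S(KII))(I(KK(KK))(ISI(KI(IK))(S(KII)))))
  [9] I(KK(KK))(ISI(KI(IK))(S(KII)))(KI(IK)(S(KII))(I(KK(KK))(ISI(KI(IK))(S(KII)))))
  [10] KK(KK)(ISI(KI(IK))(S(KII)))(KI(IK)(S(KII))(I(KK(KK))(ISI(KI(IK))(S(KII)))))
  [11] K(ISI(KI(IK))(S(KII)))(KI(IK)(S(KII))(I(KK(KK))(ISI(KI(IK))(S(KII)))))
  [12] ISI(KI(IK))(S(KII))
  [13] SI(KI(IK))(S(KII))
  [14] I(S(KII))(KI(IK)(S(KII)))
  [15] S(KII)(KI(IK)(S(KII)))
  [16] SI(KI(IK)(S(KII)))
  [17] SI(I(S(KII)))
  [18] SI(S(KII))
  [19] SI(SI)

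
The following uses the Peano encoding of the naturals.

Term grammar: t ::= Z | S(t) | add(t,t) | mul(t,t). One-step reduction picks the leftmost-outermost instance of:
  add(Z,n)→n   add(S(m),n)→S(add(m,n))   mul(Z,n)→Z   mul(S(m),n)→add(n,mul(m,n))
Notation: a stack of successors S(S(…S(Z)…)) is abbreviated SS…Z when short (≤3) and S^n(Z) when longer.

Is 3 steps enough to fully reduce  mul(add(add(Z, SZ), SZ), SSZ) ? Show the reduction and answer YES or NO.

Answer: NO — after 3 steps the term is add(SSZ, mul(add(Z, SZ), SSZ)), not yet normal

Reduction:
  start: mul(add(add(Z, SZ), SZ), SSZ)
  →1  mul(add(SZ, SZ), SSZ)
  →2  mul(S(add(Z, SZ)), SSZ)
  →3  add(SSZ, mul(add(Z, SZ), SSZ))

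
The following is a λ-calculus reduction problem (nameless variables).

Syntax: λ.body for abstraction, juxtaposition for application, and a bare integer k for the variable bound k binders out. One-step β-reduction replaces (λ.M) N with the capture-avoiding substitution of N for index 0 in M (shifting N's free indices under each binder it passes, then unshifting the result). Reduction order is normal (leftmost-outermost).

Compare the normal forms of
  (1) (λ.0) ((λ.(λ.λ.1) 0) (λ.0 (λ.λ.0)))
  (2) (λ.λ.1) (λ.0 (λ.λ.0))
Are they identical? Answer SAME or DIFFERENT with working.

Answer: SAME — A ⇓ λ.λ.0 (λ.λ.0), B ⇓ λ.λ.0 (λ.λ.0)

Derivation:
Term A:
  start: (λ.0) ((λ.(λ.λ.1) 0) (λ.0 (λ.λ.0)))
  [1] (λ.(λ.λ.1) 0) (λ.0 (λ.λ.0))
  [2] (λ.λ.1) (λ.0 (λ.λ.0))
  [3] λ.λ.0 (λ.λ.0)

Term B:
  start: (λ.λ.1) (λ.0 (λ.λ.0))
  [1] λ.λ.0 (λ.λ.0)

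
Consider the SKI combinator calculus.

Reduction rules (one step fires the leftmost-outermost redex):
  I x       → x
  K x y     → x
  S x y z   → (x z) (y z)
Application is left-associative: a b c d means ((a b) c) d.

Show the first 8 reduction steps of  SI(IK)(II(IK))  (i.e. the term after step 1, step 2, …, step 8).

Answer: after 8 steps: K(K(IK))

Reduction:
  start: SI(IK)(II(IK))
  step 1: I(II(IK))(IK(II(IK)))
  step 2: II(IK)(IK(II(IK)))
  step 3: I(IK)(IK(II(IK)))
  step 4: IK(IK(II(IK)))
  step 5: K(IK(II(IK)))
  step 6: K(K(II(IK)))
  step 7: K(K(I(IK)))
  step 8: K(K(IK))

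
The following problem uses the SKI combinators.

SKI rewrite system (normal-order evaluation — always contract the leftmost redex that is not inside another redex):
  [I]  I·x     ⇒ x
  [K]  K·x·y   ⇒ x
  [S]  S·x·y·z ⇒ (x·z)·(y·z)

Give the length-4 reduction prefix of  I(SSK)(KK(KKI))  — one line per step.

  start: I(SSK)(KK(KKI))
  [1] SSK(KK(KKI))
  [2] S(KK(KKI))(K(KK(KKI)))
  [3] SK(K(KK(KKI)))
  [4] SK(KK)

Answer: after 4 steps: SK(KK)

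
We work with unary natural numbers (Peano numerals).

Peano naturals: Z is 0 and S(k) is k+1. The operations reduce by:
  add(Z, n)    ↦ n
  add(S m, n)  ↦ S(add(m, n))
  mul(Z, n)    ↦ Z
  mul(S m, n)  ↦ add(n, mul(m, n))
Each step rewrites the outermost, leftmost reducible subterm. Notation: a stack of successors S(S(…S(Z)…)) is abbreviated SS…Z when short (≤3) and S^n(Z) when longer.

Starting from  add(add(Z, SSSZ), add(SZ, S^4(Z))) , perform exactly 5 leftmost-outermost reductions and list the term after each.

Answer: after 5 steps: S(S(S(add(SZ, S^4(Z)))))

Derivation:
  start: add(add(Z, SSSZ), add(SZ, S^4(Z)))
  step 1: add(SSSZ, add(SZ, S^4(Z)))
  step 2: S(add(SSZ, add(SZ, S^4(Z))))
  step 3: S(S(add(SZ, add(SZ, S^4(Z)))))
  step 4: S(S(S(add(Z, add(SZ, S^4(Z))))))
  step 5: S(S(S(add(SZ, S^4(Z)))))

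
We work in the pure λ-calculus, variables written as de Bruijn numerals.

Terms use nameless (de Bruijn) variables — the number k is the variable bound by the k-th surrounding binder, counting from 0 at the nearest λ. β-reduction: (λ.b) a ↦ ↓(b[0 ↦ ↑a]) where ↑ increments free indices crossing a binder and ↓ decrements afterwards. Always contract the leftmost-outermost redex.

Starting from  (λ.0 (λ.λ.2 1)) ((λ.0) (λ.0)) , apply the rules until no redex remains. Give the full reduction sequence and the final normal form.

  start: (λ.0 (λ.λ.2 1)) ((λ.0) (λ.0))
  step 1: (λ.0) (λ.0) (λ.λ.(λ.0) (λ.0) 1)
  step 2: (λ.0) (λ.λ.(λ.0) (λ.0) 1)
  step 3: λ.λ.(λ.0) (λ.0) 1
  step 4: λ.λ.(λ.0) 1
  step 5: λ.λ.1

Answer: normal form = λ.λ.1  (in 5 steps)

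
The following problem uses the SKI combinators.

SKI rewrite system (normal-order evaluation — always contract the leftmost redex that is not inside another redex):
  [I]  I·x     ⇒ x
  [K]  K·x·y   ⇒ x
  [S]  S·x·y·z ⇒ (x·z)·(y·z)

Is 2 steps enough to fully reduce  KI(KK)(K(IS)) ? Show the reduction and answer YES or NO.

  start: KI(KK)(K(IS))
  [1] I(K(IS))
  [2] K(IS)

Answer: NO — after 2 steps the term is K(IS), not yet normal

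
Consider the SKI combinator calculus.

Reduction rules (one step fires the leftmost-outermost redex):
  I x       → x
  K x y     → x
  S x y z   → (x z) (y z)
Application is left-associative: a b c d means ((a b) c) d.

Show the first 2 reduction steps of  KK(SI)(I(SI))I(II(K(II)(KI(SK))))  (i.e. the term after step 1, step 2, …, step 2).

Answer: after 2 steps: I(SI)(II(K(II)(KI(SK))))

Derivation:
  start: KK(SI)(I(SI))I(II(K(II)(KI(SK))))
  →1  K(I(SI))I(II(K(II)(KI(SK))))
  →2  I(SI)(II(K(II)(KI(SK))))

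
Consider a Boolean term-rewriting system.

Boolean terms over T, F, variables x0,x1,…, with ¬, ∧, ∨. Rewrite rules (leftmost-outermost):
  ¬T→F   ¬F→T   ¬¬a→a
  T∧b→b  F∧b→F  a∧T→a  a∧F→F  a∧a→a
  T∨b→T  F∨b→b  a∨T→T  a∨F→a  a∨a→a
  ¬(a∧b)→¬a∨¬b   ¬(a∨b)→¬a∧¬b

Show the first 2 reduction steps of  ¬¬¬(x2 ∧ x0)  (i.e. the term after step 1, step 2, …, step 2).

  start: ¬¬¬(x2 ∧ x0)
  →1  ¬(x2 ∧ x0)
  →2  ¬x2 ∨ ¬x0

Answer: after 2 steps: ¬x2 ∨ ¬x0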